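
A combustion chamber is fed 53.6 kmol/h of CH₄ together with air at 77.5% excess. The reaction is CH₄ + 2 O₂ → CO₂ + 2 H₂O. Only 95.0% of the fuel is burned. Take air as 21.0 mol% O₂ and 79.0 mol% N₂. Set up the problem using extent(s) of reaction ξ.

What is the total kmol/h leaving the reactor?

Stoichiometric O₂ = 2 × 53.6 = 107.2 kmol/h; O₂ fed = 107.2 × 1.775 = 190.3 kmol/h.
N₂ fed = 190.3 × 79/21 = 715.8 kmol/h.
Fuel reacted = 0.95 × 53.6 → ξ = 50.92 kmol/h.
Outlet (n = n₀ + ν ξ):
  CH₄: 53.6 − 1(50.92) = 2.68
  O₂: 190.3 − 2(50.92) = 88.44
  N₂: 715.8 (inert)
  CO₂: 0 + 1(50.92) = 50.92
  H₂O: 0 + 2(50.92) = 101.8
Total out = 2.68 + 88.44 + 715.8 + 50.92 + 101.8 = 959.7 kmol/h.

960 kmol/h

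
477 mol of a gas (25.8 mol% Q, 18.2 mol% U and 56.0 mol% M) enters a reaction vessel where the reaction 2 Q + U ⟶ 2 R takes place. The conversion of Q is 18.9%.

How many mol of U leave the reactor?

Q reacted = 0.189 × 123.1 = 23.26 mol; ν_Q = −2, so ξ = 23.26/2 = 11.63 mol.
Outlet amounts (n = n₀ + ν ξ):
  Q: 123.1 − 2(11.63) = 99.81
  U: 86.81 − 1(11.63) = 75.18
  R: 0 + 2(11.63) = 23.26
  M: 267.1 (inert)

75.2 mol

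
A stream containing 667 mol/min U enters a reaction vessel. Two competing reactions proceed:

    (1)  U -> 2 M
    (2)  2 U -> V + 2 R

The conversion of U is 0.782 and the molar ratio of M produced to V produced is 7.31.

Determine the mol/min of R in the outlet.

184 mol/min

Conversion of U: U consumed = 0.782 × 667 = 521.6 mol/min = 1ξ₁ + 2ξ₂.
Selectivity: 2ξ₁ / (1ξ₂) = 7.31 → ξ₁ = 3.655 ξ₂.
Substitute: (1·3.655 + 2) ξ₂ = 521.6 → ξ₂ = 92.24 mol/min, ξ₁ = 337.1 mol/min.
Outlet amounts (n = n₀ + Σ ν·ξ):
  U: 667 − 1(337.1) − 2(92.24) = 145.4
  M: 0 + 2(337.1) = 674.2
  V: 0 + 1(92.24) = 92.24
  R: 0 + 2(92.24) = 184.5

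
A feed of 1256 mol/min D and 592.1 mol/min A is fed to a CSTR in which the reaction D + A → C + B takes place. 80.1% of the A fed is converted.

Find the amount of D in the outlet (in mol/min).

782 mol/min

A reacted = 0.801 × 592.1 = 474.3 mol/min; ν_A = −1, so ξ = 474.3/1 = 474.3 mol/min.
Outlet amounts (n = n₀ + ν ξ):
  D: 1256 − 1(474.3) = 781.7
  A: 592.1 − 1(474.3) = 117.8
  C: 0 + 1(474.3) = 474.3
  B: 0 + 1(474.3) = 474.3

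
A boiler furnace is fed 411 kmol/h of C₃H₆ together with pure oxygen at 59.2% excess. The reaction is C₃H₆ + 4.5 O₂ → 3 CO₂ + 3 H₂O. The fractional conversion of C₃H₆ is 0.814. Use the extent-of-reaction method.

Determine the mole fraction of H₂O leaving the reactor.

Stoichiometric O₂ = 4.5 × 411 = 1850 kmol/h; O₂ fed = 1850 × 1.592 = 2944 kmol/h.
Fuel reacted = 0.814 × 411 → ξ = 334.6 kmol/h.
Outlet (n = n₀ + ν ξ):
  C₃H₆: 411 − 1(334.6) = 76.45
  O₂: 2944 − 4.5(334.6) = 1439
  CO₂: 0 + 3(334.6) = 1004
  H₂O: 0 + 3(334.6) = 1004
Total out = 3523 kmol/h; y_H₂O = 1004 / 3523 = 0.2849.

0.285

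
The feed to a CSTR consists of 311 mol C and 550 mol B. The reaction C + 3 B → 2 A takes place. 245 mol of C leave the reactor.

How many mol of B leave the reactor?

352 mol

For C: n = n₀ − 1ξ → 245 = 311 − 1ξ, giving ξ = 66 mol.
Outlet amounts (n = n₀ + ν ξ):
  C: 311 − 1(66) = 245
  B: 550 − 3(66) = 352
  A: 0 + 2(66) = 132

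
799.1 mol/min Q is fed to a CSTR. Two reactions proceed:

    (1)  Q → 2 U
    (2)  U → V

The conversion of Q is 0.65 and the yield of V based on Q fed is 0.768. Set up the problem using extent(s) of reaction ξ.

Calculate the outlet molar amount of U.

425 mol/min

Conversion of Q: Q consumed = 1ξ₁ = 0.65 × 799.1 → ξ₁ = 519.4 mol/min.
Yield of V: 1ξ₂ / 799.1 = 0.768 → ξ₂ = 613.7 mol/min.
Outlet amounts (n = n₀ + Σ ν·ξ):
  Q: 799.1 − 1(519.4) = 279.7
  U: 0 + 2(519.4) − 1(613.7) = 425.1
  V: 0 + 1(613.7) = 613.7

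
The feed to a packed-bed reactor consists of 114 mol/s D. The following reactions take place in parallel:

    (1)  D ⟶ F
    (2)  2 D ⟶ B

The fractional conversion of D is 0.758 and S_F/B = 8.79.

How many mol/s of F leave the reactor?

Conversion of D: D consumed = 0.758 × 114 = 86.41 mol/s = 1ξ₁ + 2ξ₂.
Selectivity: 1ξ₁ / (1ξ₂) = 8.79 → ξ₁ = 8.79 ξ₂.
Substitute: (1·8.79 + 2) ξ₂ = 86.41 → ξ₂ = 8.009 mol/s, ξ₁ = 70.39 mol/s.
Outlet amounts (n = n₀ + Σ ν·ξ):
  D: 114 − 1(70.39) − 2(8.009) = 27.59
  F: 0 + 1(70.39) = 70.39
  B: 0 + 1(8.009) = 8.009

70.4 mol/s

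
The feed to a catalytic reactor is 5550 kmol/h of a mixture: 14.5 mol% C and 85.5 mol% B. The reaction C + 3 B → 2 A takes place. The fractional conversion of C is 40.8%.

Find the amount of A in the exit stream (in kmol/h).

657 kmol/h

C reacted = 0.408 × 804.8 = 328.3 kmol/h; ν_C = −1, so ξ = 328.3/1 = 328.3 kmol/h.
Outlet amounts (n = n₀ + ν ξ):
  C: 804.8 − 1(328.3) = 476.4
  B: 4745 − 3(328.3) = 3760
  A: 0 + 2(328.3) = 656.7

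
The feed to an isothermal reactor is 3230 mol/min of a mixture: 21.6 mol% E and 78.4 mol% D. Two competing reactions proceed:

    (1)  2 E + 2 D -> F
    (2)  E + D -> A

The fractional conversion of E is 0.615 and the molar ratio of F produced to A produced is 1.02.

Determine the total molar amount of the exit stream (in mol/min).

2660 mol/min

Conversion of E: E consumed = 0.615 × 697.7 = 429.1 mol/min = 2ξ₁ + 1ξ₂.
Selectivity: 1ξ₁ / (1ξ₂) = 1.02 → ξ₁ = 1.02 ξ₂.
Substitute: (2·1.02 + 1) ξ₂ = 429.1 → ξ₂ = 141.1 mol/min, ξ₁ = 144 mol/min.
Outlet amounts (n = n₀ + Σ ν·ξ):
  E: 697.7 − 2(144) − 1(141.1) = 268.6
  D: 2532 − 2(144) − 1(141.1) = 2103
  F: 0 + 1(144) = 144
  A: 0 + 1(141.1) = 141.1
Total out = 268.6 + 2103 + 144 + 141.1 = 2657 mol/min.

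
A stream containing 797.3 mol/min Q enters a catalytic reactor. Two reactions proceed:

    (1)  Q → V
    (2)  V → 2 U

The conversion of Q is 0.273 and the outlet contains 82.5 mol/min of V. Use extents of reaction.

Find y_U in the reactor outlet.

Conversion of Q: Q consumed = 1ξ₁ = 0.273 × 797.3 → ξ₁ = 217.7 mol/min.
V balance: n_V = 0 + 1ξ₁ − 1ξ₂ = 82.5 → ξ₂ = (1·217.7 − 82.5)/1 = 135.2 mol/min.
Outlet amounts (n = n₀ + Σ ν·ξ):
  Q: 797.3 − 1(217.7) = 579.6
  V: 0 + 1(217.7) − 1(135.2) = 82.5
  U: 0 + 2(135.2) = 270.3
Total out = 932.5 mol/min; y_U = 270.3 / 932.5 = 0.2899.

0.29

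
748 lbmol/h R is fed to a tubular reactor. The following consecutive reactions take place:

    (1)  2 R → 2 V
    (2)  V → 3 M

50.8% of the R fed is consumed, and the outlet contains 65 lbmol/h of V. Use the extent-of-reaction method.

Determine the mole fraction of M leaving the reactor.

0.686

Conversion of R: R consumed = 2ξ₁ = 0.508 × 748 → ξ₁ = 190 lbmol/h.
V balance: n_V = 0 + 2ξ₁ − 1ξ₂ = 65 → ξ₂ = (2·190 − 65)/1 = 315 lbmol/h.
Outlet amounts (n = n₀ + Σ ν·ξ):
  R: 748 − 2(190) = 368
  V: 0 + 2(190) − 1(315) = 65
  M: 0 + 3(315) = 945
Total out = 1378 lbmol/h; y_M = 945 / 1378 = 0.6858.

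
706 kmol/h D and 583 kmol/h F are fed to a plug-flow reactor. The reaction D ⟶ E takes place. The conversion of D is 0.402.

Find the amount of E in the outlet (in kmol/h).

284 kmol/h

D reacted = 0.402 × 706 = 283.8 kmol/h; ν_D = −1, so ξ = 283.8/1 = 283.8 kmol/h.
Outlet amounts (n = n₀ + ν ξ):
  D: 706 − 1(283.8) = 422.2
  E: 0 + 1(283.8) = 283.8
  F: 583 (inert)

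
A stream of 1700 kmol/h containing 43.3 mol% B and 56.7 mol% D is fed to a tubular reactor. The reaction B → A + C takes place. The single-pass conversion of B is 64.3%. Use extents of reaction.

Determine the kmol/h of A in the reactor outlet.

B reacted = 0.643 × 736.1 = 473.3 kmol/h; ν_B = −1, so ξ = 473.3/1 = 473.3 kmol/h.
Outlet amounts (n = n₀ + ν ξ):
  B: 736.1 − 1(473.3) = 262.8
  A: 0 + 1(473.3) = 473.3
  C: 0 + 1(473.3) = 473.3
  D: 963.9 (inert)

473 kmol/h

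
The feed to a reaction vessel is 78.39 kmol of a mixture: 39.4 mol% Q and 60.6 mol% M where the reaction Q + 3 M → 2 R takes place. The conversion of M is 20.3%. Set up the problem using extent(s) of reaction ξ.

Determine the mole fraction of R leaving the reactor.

M reacted = 0.203 × 47.5 = 9.643 kmol; ν_M = −3, so ξ = 9.643/3 = 3.214 kmol.
Outlet amounts (n = n₀ + ν ξ):
  Q: 30.89 − 1(3.214) = 27.67
  M: 47.5 − 3(3.214) = 37.86
  R: 0 + 2(3.214) = 6.429
Total out = 71.96 kmol; y_R = 6.429 / 71.96 = 0.08934.

0.0893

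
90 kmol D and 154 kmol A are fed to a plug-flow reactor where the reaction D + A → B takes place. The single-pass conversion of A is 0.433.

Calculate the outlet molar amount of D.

A reacted = 0.433 × 154 = 66.68 kmol; ν_A = −1, so ξ = 66.68/1 = 66.68 kmol.
Outlet amounts (n = n₀ + ν ξ):
  D: 90 − 1(66.68) = 23.32
  A: 154 − 1(66.68) = 87.32
  B: 0 + 1(66.68) = 66.68

23.3 kmol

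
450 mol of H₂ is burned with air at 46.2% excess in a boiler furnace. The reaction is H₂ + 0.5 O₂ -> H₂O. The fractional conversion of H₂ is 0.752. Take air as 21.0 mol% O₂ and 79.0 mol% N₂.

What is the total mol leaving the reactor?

1850 mol

Stoichiometric O₂ = 0.5 × 450 = 225 mol; O₂ fed = 225 × 1.462 = 328.9 mol.
N₂ fed = 328.9 × 79/21 = 1237 mol.
Fuel reacted = 0.752 × 450 → ξ = 338.4 mol.
Outlet (n = n₀ + ν ξ):
  H₂: 450 − 1(338.4) = 111.6
  O₂: 328.9 − 0.5(338.4) = 159.8
  N₂: 1237 (inert)
  H₂O: 0 + 1(338.4) = 338.4
Total out = 111.6 + 159.8 + 1237 + 338.4 = 1847 mol.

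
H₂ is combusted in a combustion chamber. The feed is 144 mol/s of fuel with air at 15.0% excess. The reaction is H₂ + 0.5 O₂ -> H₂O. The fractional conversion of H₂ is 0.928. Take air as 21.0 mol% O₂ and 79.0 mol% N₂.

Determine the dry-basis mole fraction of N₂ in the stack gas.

Stoichiometric O₂ = 0.5 × 144 = 72 mol/s; O₂ fed = 72 × 1.150 = 82.8 mol/s.
N₂ fed = 82.8 × 79/21 = 311.5 mol/s.
Fuel reacted = 0.928 × 144 → ξ = 133.6 mol/s.
Outlet (n = n₀ + ν ξ):
  H₂: 144 − 1(133.6) = 10.37
  O₂: 82.8 − 0.5(133.6) = 15.98
  N₂: 311.5 (inert)
  H₂O: 0 + 1(133.6) = 133.6
Dry total = 337.8 mol/s; y_N₂ (dry) = 311.5 / 337.8 = 0.922.

0.922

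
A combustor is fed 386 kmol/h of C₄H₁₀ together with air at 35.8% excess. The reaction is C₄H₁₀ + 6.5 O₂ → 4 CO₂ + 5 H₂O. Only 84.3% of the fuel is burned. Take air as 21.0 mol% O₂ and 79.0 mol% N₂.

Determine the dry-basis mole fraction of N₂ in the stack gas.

0.828

Stoichiometric O₂ = 6.5 × 386 = 2509 kmol/h; O₂ fed = 2509 × 1.358 = 3407 kmol/h.
N₂ fed = 3407 × 79/21 = 12820 kmol/h.
Fuel reacted = 0.843 × 386 → ξ = 325.4 kmol/h.
Outlet (n = n₀ + ν ξ):
  C₄H₁₀: 386 − 1(325.4) = 60.6
  O₂: 3407 − 6.5(325.4) = 1292
  N₂: 12820 (inert)
  CO₂: 0 + 4(325.4) = 1302
  H₂O: 0 + 5(325.4) = 1627
Dry total = 15470 kmol/h; y_N₂ (dry) = 12820 / 15470 = 0.8284.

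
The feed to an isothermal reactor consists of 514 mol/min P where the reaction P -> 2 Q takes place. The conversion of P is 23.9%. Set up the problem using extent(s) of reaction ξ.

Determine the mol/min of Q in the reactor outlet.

P reacted = 0.239 × 514 = 122.8 mol/min; ν_P = −1, so ξ = 122.8/1 = 122.8 mol/min.
Outlet amounts (n = n₀ + ν ξ):
  P: 514 − 1(122.8) = 391.2
  Q: 0 + 2(122.8) = 245.7

246 mol/min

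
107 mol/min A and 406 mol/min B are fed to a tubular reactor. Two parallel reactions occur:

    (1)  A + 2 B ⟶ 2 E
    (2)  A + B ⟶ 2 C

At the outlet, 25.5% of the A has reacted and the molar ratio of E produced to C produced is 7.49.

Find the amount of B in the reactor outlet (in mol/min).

Conversion of A: A consumed = 0.255 × 107 = 27.29 mol/min = 1ξ₁ + 1ξ₂.
Selectivity: 2ξ₁ / (2ξ₂) = 7.49 → ξ₁ = 7.49 ξ₂.
Substitute: (1·7.49 + 1) ξ₂ = 27.29 → ξ₂ = 3.214 mol/min, ξ₁ = 24.07 mol/min.
Outlet amounts (n = n₀ + Σ ν·ξ):
  A: 107 − 1(24.07) − 1(3.214) = 79.72
  B: 406 − 2(24.07) − 1(3.214) = 354.6
  E: 0 + 2(24.07) = 48.14
  C: 0 + 2(3.214) = 6.428

355 mol/min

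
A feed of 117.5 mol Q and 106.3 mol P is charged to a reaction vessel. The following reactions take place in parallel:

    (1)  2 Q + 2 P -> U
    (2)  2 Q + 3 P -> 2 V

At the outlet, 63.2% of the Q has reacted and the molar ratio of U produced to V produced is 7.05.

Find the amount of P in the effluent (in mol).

Conversion of Q: Q consumed = 0.632 × 117.5 = 74.26 mol = 2ξ₁ + 2ξ₂.
Selectivity: 1ξ₁ / (2ξ₂) = 7.05 → ξ₁ = 14.1 ξ₂.
Substitute: (2·14.1 + 2) ξ₂ = 74.26 → ξ₂ = 2.459 mol, ξ₁ = 34.67 mol.
Outlet amounts (n = n₀ + Σ ν·ξ):
  Q: 117.5 − 2(34.67) − 2(2.459) = 43.24
  P: 106.3 − 2(34.67) − 3(2.459) = 29.58
  U: 0 + 1(34.67) = 34.67
  V: 0 + 2(2.459) = 4.918

29.6 mol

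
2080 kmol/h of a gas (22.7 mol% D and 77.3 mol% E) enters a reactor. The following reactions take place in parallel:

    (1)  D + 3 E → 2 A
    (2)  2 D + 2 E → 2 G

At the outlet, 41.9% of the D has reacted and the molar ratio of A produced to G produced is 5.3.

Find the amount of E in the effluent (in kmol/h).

1120 kmol/h

Conversion of D: D consumed = 0.419 × 472.2 = 197.8 kmol/h = 1ξ₁ + 2ξ₂.
Selectivity: 2ξ₁ / (2ξ₂) = 5.3 → ξ₁ = 5.3 ξ₂.
Substitute: (1·5.3 + 2) ξ₂ = 197.8 → ξ₂ = 27.1 kmol/h, ξ₁ = 143.6 kmol/h.
Outlet amounts (n = n₀ + Σ ν·ξ):
  D: 472.2 − 1(143.6) − 2(27.1) = 274.3
  E: 1608 − 3(143.6) − 2(27.1) = 1123
  A: 0 + 2(143.6) = 287.3
  G: 0 + 2(27.1) = 54.2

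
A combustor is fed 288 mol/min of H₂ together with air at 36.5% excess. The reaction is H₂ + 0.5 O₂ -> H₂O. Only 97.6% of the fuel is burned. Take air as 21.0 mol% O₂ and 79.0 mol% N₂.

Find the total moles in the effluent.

1080 mol/min

Stoichiometric O₂ = 0.5 × 288 = 144 mol/min; O₂ fed = 144 × 1.365 = 196.6 mol/min.
N₂ fed = 196.6 × 79/21 = 739.4 mol/min.
Fuel reacted = 0.976 × 288 → ξ = 281.1 mol/min.
Outlet (n = n₀ + ν ξ):
  H₂: 288 − 1(281.1) = 6.912
  O₂: 196.6 − 0.5(281.1) = 56.02
  N₂: 739.4 (inert)
  H₂O: 0 + 1(281.1) = 281.1
Total out = 6.912 + 56.02 + 739.4 + 281.1 = 1083 mol/min.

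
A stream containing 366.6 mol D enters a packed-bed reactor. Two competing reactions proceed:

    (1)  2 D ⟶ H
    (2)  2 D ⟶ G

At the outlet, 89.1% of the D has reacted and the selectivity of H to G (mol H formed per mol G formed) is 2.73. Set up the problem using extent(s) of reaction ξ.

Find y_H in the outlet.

Conversion of D: D consumed = 0.891 × 366.6 = 326.6 mol = 2ξ₁ + 2ξ₂.
Selectivity: 1ξ₁ / (1ξ₂) = 2.73 → ξ₁ = 2.73 ξ₂.
Substitute: (2·2.73 + 2) ξ₂ = 326.6 → ξ₂ = 43.79 mol, ξ₁ = 119.5 mol.
Outlet amounts (n = n₀ + Σ ν·ξ):
  D: 366.6 − 2(119.5) − 2(43.79) = 39.96
  H: 0 + 1(119.5) = 119.5
  G: 0 + 1(43.79) = 43.79
Total out = 203.3 mol; y_H = 119.5 / 203.3 = 0.588.

0.588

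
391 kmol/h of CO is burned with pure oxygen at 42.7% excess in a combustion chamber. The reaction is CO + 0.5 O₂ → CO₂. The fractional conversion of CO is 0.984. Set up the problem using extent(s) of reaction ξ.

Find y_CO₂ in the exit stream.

Stoichiometric O₂ = 0.5 × 391 = 195.5 kmol/h; O₂ fed = 195.5 × 1.427 = 279 kmol/h.
Fuel reacted = 0.984 × 391 → ξ = 384.7 kmol/h.
Outlet (n = n₀ + ν ξ):
  CO: 391 − 1(384.7) = 6.256
  O₂: 279 − 0.5(384.7) = 86.61
  CO₂: 0 + 1(384.7) = 384.7
Total out = 477.6 kmol/h; y_CO₂ = 384.7 / 477.6 = 0.8056.

0.806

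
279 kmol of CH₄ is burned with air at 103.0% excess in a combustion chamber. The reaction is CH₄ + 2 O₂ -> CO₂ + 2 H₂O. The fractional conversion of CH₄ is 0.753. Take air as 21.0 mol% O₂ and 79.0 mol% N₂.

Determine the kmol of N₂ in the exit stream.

4260 kmol

Stoichiometric O₂ = 2 × 279 = 558 kmol; O₂ fed = 558 × 2.030 = 1133 kmol.
N₂ fed = 1133 × 79/21 = 4261 kmol.
Fuel reacted = 0.753 × 279 → ξ = 210.1 kmol.
Outlet (n = n₀ + ν ξ):
  CH₄: 279 − 1(210.1) = 68.91
  O₂: 1133 − 2(210.1) = 712.6
  N₂: 4261 (inert)
  CO₂: 0 + 1(210.1) = 210.1
  H₂O: 0 + 2(210.1) = 420.2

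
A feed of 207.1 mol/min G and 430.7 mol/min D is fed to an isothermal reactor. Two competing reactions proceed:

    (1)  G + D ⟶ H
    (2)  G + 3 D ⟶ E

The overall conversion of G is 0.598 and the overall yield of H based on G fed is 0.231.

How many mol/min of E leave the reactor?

76 mol/min

Yield of H: 1ξ₁ / 207.1 = 0.231 → ξ₁ = 47.84 mol/min.
Conversion of G: 1ξ₁ + 1ξ₂ = 0.598 × 207.1 = 123.8 → ξ₂ = 76.01 mol/min.
Outlet amounts (n = n₀ + Σ ν·ξ):
  G: 207.1 − 1(47.84) − 1(76.01) = 83.25
  D: 430.7 − 1(47.84) − 3(76.01) = 154.8
  H: 0 + 1(47.84) = 47.84
  E: 0 + 1(76.01) = 76.01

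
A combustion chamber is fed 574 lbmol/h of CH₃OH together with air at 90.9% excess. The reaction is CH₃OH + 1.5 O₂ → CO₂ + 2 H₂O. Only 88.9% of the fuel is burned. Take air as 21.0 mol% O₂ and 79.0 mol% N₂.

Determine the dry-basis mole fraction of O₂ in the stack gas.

Stoichiometric O₂ = 1.5 × 574 = 861 lbmol/h; O₂ fed = 861 × 1.909 = 1644 lbmol/h.
N₂ fed = 1644 × 79/21 = 6183 lbmol/h.
Fuel reacted = 0.889 × 574 → ξ = 510.3 lbmol/h.
Outlet (n = n₀ + ν ξ):
  CH₃OH: 574 − 1(510.3) = 63.71
  O₂: 1644 − 1.5(510.3) = 878.2
  N₂: 6183 (inert)
  CO₂: 0 + 1(510.3) = 510.3
  H₂O: 0 + 2(510.3) = 1021
Dry total = 7635 lbmol/h; y_O₂ (dry) = 878.2 / 7635 = 0.115.

0.115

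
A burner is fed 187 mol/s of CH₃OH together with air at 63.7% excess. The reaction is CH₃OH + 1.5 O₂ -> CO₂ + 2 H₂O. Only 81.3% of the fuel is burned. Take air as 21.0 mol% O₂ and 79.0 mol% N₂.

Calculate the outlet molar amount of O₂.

Stoichiometric O₂ = 1.5 × 187 = 280.5 mol/s; O₂ fed = 280.5 × 1.637 = 459.2 mol/s.
N₂ fed = 459.2 × 79/21 = 1727 mol/s.
Fuel reacted = 0.813 × 187 → ξ = 152 mol/s.
Outlet (n = n₀ + ν ξ):
  CH₃OH: 187 − 1(152) = 34.97
  O₂: 459.2 − 1.5(152) = 231.1
  N₂: 1727 (inert)
  CO₂: 0 + 1(152) = 152
  H₂O: 0 + 2(152) = 304.1

231 mol/s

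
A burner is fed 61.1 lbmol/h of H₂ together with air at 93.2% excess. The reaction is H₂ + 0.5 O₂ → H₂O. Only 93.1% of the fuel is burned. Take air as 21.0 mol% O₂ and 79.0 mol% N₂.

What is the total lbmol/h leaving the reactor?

Stoichiometric O₂ = 0.5 × 61.1 = 30.55 lbmol/h; O₂ fed = 30.55 × 1.932 = 59.02 lbmol/h.
N₂ fed = 59.02 × 79/21 = 222 lbmol/h.
Fuel reacted = 0.931 × 61.1 → ξ = 56.88 lbmol/h.
Outlet (n = n₀ + ν ξ):
  H₂: 61.1 − 1(56.88) = 4.216
  O₂: 59.02 − 0.5(56.88) = 30.58
  N₂: 222 (inert)
  H₂O: 0 + 1(56.88) = 56.88
Total out = 4.216 + 30.58 + 222 + 56.88 = 313.7 lbmol/h.

314 lbmol/h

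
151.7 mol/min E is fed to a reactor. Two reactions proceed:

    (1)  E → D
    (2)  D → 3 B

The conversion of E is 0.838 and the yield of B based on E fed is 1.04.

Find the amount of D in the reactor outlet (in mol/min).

Conversion of E: E consumed = 1ξ₁ = 0.838 × 151.7 → ξ₁ = 127.1 mol/min.
Yield of B: 3ξ₂ / 151.7 = 1.04 → ξ₂ = 52.59 mol/min.
Outlet amounts (n = n₀ + Σ ν·ξ):
  E: 151.7 − 1(127.1) = 24.58
  D: 0 + 1(127.1) − 1(52.59) = 74.54
  B: 0 + 3(52.59) = 157.8

74.5 mol/min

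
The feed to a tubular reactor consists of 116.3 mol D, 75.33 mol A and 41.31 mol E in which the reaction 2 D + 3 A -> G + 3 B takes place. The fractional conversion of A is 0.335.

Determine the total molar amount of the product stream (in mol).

225 mol

A reacted = 0.335 × 75.33 = 25.24 mol; ν_A = −3, so ξ = 25.24/3 = 8.412 mol.
Outlet amounts (n = n₀ + ν ξ):
  D: 116.3 − 2(8.412) = 99.48
  A: 75.33 − 3(8.412) = 50.09
  G: 0 + 1(8.412) = 8.412
  B: 0 + 3(8.412) = 25.24
  E: 41.31 (inert)
Total out = 99.48 + 50.09 + 8.412 + 25.24 + 41.31 = 224.5 mol.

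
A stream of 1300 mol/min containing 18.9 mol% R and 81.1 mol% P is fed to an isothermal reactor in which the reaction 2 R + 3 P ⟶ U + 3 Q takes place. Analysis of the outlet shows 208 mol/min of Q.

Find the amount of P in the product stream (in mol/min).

For Q: n = n₀ + 3ξ → 208 = 0 + 3ξ, giving ξ = 69.33 mol/min.
Outlet amounts (n = n₀ + ν ξ):
  R: 245.7 − 2(69.33) = 107
  P: 1054 − 3(69.33) = 846.3
  U: 0 + 1(69.33) = 69.33
  Q: 0 + 3(69.33) = 208

846 mol/min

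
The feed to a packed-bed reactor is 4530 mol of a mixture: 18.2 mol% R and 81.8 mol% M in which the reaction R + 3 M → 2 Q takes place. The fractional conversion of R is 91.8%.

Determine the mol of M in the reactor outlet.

R reacted = 0.918 × 824.5 = 756.9 mol; ν_R = −1, so ξ = 756.9/1 = 756.9 mol.
Outlet amounts (n = n₀ + ν ξ):
  R: 824.5 − 1(756.9) = 67.61
  M: 3706 − 3(756.9) = 1435
  Q: 0 + 2(756.9) = 1514

1430 mol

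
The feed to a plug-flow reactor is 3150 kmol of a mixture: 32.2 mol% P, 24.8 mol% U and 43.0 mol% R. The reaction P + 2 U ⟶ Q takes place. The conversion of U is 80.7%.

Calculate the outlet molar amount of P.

699 kmol

U reacted = 0.807 × 781.2 = 630.4 kmol; ν_U = −2, so ξ = 630.4/2 = 315.2 kmol.
Outlet amounts (n = n₀ + ν ξ):
  P: 1014 − 1(315.2) = 699.1
  U: 781.2 − 2(315.2) = 150.8
  Q: 0 + 1(315.2) = 315.2
  R: 1354 (inert)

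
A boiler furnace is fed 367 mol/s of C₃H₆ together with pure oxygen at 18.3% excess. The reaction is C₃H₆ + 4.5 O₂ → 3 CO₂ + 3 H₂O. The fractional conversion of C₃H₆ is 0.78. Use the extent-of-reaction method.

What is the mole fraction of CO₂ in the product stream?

0.349

Stoichiometric O₂ = 4.5 × 367 = 1652 mol/s; O₂ fed = 1652 × 1.183 = 1954 mol/s.
Fuel reacted = 0.78 × 367 → ξ = 286.3 mol/s.
Outlet (n = n₀ + ν ξ):
  C₃H₆: 367 − 1(286.3) = 80.74
  O₂: 1954 − 4.5(286.3) = 665.6
  CO₂: 0 + 3(286.3) = 858.8
  H₂O: 0 + 3(286.3) = 858.8
Total out = 2464 mol/s; y_CO₂ = 858.8 / 2464 = 0.3486.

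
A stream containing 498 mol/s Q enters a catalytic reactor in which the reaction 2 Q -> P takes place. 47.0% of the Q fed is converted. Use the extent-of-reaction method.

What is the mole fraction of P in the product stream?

Q reacted = 0.47 × 498 = 234.1 mol/s; ν_Q = −2, so ξ = 234.1/2 = 117 mol/s.
Outlet amounts (n = n₀ + ν ξ):
  Q: 498 − 2(117) = 263.9
  P: 0 + 1(117) = 117
Total out = 381 mol/s; y_P = 117 / 381 = 0.3072.

0.307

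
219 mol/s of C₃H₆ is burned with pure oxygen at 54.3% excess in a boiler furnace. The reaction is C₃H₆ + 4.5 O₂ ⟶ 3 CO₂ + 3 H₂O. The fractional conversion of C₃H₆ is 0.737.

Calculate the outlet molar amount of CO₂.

484 mol/s

Stoichiometric O₂ = 4.5 × 219 = 985.5 mol/s; O₂ fed = 985.5 × 1.543 = 1521 mol/s.
Fuel reacted = 0.737 × 219 → ξ = 161.4 mol/s.
Outlet (n = n₀ + ν ξ):
  C₃H₆: 219 − 1(161.4) = 57.6
  O₂: 1521 − 4.5(161.4) = 794.3
  CO₂: 0 + 3(161.4) = 484.2
  H₂O: 0 + 3(161.4) = 484.2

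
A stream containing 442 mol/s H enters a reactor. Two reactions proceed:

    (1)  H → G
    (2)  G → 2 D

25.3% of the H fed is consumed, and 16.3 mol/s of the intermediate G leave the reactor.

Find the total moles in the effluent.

Conversion of H: H consumed = 1ξ₁ = 0.253 × 442 → ξ₁ = 111.8 mol/s.
G balance: n_G = 0 + 1ξ₁ − 1ξ₂ = 16.3 → ξ₂ = (1·111.8 − 16.3)/1 = 95.53 mol/s.
Outlet amounts (n = n₀ + Σ ν·ξ):
  H: 442 − 1(111.8) = 330.2
  G: 0 + 1(111.8) − 1(95.53) = 16.3
  D: 0 + 2(95.53) = 191.1
Total out = 330.2 + 16.3 + 191.1 = 537.5 mol/s.

538 mol/s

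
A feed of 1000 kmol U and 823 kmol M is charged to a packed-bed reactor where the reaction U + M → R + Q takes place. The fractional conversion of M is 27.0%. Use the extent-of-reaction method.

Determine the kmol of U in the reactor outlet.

M reacted = 0.27 × 823 = 222.2 kmol; ν_M = −1, so ξ = 222.2/1 = 222.2 kmol.
Outlet amounts (n = n₀ + ν ξ):
  U: 1000 − 1(222.2) = 777.8
  M: 823 − 1(222.2) = 600.8
  R: 0 + 1(222.2) = 222.2
  Q: 0 + 1(222.2) = 222.2

778 kmol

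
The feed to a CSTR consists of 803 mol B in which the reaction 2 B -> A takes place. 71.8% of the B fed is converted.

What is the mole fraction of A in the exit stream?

B reacted = 0.718 × 803 = 576.6 mol; ν_B = −2, so ξ = 576.6/2 = 288.3 mol.
Outlet amounts (n = n₀ + ν ξ):
  B: 803 − 2(288.3) = 226.4
  A: 0 + 1(288.3) = 288.3
Total out = 514.7 mol; y_A = 288.3 / 514.7 = 0.5601.

0.56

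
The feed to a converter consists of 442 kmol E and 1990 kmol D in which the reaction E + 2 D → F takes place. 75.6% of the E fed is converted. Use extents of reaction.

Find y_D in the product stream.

0.749

E reacted = 0.756 × 442 = 334.2 kmol; ν_E = −1, so ξ = 334.2/1 = 334.2 kmol.
Outlet amounts (n = n₀ + ν ξ):
  E: 442 − 1(334.2) = 107.8
  D: 1990 − 2(334.2) = 1322
  F: 0 + 1(334.2) = 334.2
Total out = 1764 kmol; y_D = 1322 / 1764 = 0.7494.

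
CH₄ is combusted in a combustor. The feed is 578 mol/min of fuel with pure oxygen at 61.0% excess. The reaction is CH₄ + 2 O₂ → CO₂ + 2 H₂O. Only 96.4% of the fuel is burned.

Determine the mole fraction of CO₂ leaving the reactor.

0.228

Stoichiometric O₂ = 2 × 578 = 1156 mol/min; O₂ fed = 1156 × 1.610 = 1861 mol/min.
Fuel reacted = 0.964 × 578 → ξ = 557.2 mol/min.
Outlet (n = n₀ + ν ξ):
  CH₄: 578 − 1(557.2) = 20.81
  O₂: 1861 − 2(557.2) = 746.8
  CO₂: 0 + 1(557.2) = 557.2
  H₂O: 0 + 2(557.2) = 1114
Total out = 2439 mol/min; y_CO₂ = 557.2 / 2439 = 0.2284.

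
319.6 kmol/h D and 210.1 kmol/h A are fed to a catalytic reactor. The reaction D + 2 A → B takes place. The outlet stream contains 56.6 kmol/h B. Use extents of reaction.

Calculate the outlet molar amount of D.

For B: n = n₀ + 1ξ → 56.6 = 0 + 1ξ, giving ξ = 56.6 kmol/h.
Outlet amounts (n = n₀ + ν ξ):
  D: 319.6 − 1(56.6) = 263
  A: 210.1 − 2(56.6) = 96.9
  B: 0 + 1(56.6) = 56.6

263 kmol/h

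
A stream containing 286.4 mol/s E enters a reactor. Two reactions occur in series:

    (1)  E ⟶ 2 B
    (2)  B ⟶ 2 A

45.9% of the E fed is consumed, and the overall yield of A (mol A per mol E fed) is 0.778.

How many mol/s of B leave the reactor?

Conversion of E: E consumed = 1ξ₁ = 0.459 × 286.4 → ξ₁ = 131.5 mol/s.
Yield of A: 2ξ₂ / 286.4 = 0.778 → ξ₂ = 111.4 mol/s.
Outlet amounts (n = n₀ + Σ ν·ξ):
  E: 286.4 − 1(131.5) = 154.9
  B: 0 + 2(131.5) − 1(111.4) = 151.5
  A: 0 + 2(111.4) = 222.8

152 mol/s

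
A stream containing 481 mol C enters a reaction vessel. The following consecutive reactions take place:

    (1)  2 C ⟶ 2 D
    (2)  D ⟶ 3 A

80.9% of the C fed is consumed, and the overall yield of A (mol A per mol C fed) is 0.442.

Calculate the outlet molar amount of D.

318 mol

Conversion of C: C consumed = 2ξ₁ = 0.809 × 481 → ξ₁ = 194.6 mol.
Yield of A: 3ξ₂ / 481 = 0.442 → ξ₂ = 70.87 mol.
Outlet amounts (n = n₀ + Σ ν·ξ):
  C: 481 − 2(194.6) = 91.87
  D: 0 + 2(194.6) − 1(70.87) = 318.3
  A: 0 + 3(70.87) = 212.6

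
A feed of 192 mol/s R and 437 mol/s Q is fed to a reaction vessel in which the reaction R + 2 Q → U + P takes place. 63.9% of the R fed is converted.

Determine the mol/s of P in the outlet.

123 mol/s

R reacted = 0.639 × 192 = 122.7 mol/s; ν_R = −1, so ξ = 122.7/1 = 122.7 mol/s.
Outlet amounts (n = n₀ + ν ξ):
  R: 192 − 1(122.7) = 69.31
  Q: 437 − 2(122.7) = 191.6
  U: 0 + 1(122.7) = 122.7
  P: 0 + 1(122.7) = 122.7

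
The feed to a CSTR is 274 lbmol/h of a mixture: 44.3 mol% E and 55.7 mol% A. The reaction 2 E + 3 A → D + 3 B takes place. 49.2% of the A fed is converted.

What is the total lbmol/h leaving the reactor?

A reacted = 0.492 × 152.6 = 75.09 lbmol/h; ν_A = −3, so ξ = 75.09/3 = 25.03 lbmol/h.
Outlet amounts (n = n₀ + ν ξ):
  E: 121.4 − 2(25.03) = 71.32
  A: 152.6 − 3(25.03) = 77.53
  D: 0 + 1(25.03) = 25.03
  B: 0 + 3(25.03) = 75.09
Total out = 71.32 + 77.53 + 25.03 + 75.09 = 249 lbmol/h.

249 lbmol/h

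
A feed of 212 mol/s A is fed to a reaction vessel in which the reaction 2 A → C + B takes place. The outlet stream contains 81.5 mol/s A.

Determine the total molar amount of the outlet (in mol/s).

212 mol/s

For A: n = n₀ − 2ξ → 81.5 = 212 − 2ξ, giving ξ = 65.25 mol/s.
Outlet amounts (n = n₀ + ν ξ):
  A: 212 − 2(65.25) = 81.5
  C: 0 + 1(65.25) = 65.25
  B: 0 + 1(65.25) = 65.25
Total out = 81.5 + 65.25 + 65.25 = 212 mol/s.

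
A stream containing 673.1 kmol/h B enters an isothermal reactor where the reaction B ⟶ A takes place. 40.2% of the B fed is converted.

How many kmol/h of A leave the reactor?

271 kmol/h

B reacted = 0.402 × 673.1 = 270.6 kmol/h; ν_B = −1, so ξ = 270.6/1 = 270.6 kmol/h.
Outlet amounts (n = n₀ + ν ξ):
  B: 673.1 − 1(270.6) = 402.5
  A: 0 + 1(270.6) = 270.6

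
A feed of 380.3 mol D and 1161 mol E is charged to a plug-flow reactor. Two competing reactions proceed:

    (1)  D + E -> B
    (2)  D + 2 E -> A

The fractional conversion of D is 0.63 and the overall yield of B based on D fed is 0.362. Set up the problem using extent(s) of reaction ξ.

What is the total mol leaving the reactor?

1200 mol

Yield of B: 1ξ₁ / 380.3 = 0.362 → ξ₁ = 137.7 mol.
Conversion of D: 1ξ₁ + 1ξ₂ = 0.63 × 380.3 = 239.6 → ξ₂ = 101.9 mol.
Outlet amounts (n = n₀ + Σ ν·ξ):
  D: 380.3 − 1(137.7) − 1(101.9) = 140.7
  E: 1161 − 1(137.7) − 2(101.9) = 819.5
  B: 0 + 1(137.7) = 137.7
  A: 0 + 1(101.9) = 101.9
Total out = 140.7 + 819.5 + 137.7 + 101.9 = 1200 mol.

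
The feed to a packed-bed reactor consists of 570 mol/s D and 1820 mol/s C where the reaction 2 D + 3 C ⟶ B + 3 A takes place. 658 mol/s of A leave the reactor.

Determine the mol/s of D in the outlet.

For A: n = n₀ + 3ξ → 658 = 0 + 3ξ, giving ξ = 219.3 mol/s.
Outlet amounts (n = n₀ + ν ξ):
  D: 570 − 2(219.3) = 131.3
  C: 1820 − 3(219.3) = 1162
  B: 0 + 1(219.3) = 219.3
  A: 0 + 3(219.3) = 658

131 mol/s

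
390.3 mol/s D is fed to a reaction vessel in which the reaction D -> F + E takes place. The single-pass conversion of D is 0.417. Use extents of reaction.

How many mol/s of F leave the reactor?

D reacted = 0.417 × 390.3 = 162.8 mol/s; ν_D = −1, so ξ = 162.8/1 = 162.8 mol/s.
Outlet amounts (n = n₀ + ν ξ):
  D: 390.3 − 1(162.8) = 227.5
  F: 0 + 1(162.8) = 162.8
  E: 0 + 1(162.8) = 162.8

163 mol/s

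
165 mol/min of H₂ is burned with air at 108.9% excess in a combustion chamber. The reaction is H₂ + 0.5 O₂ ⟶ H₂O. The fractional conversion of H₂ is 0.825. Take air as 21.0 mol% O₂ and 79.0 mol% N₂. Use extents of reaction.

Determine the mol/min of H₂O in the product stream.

136 mol/min

Stoichiometric O₂ = 0.5 × 165 = 82.5 mol/min; O₂ fed = 82.5 × 2.089 = 172.3 mol/min.
N₂ fed = 172.3 × 79/21 = 648.3 mol/min.
Fuel reacted = 0.825 × 165 → ξ = 136.1 mol/min.
Outlet (n = n₀ + ν ξ):
  H₂: 165 − 1(136.1) = 28.88
  O₂: 172.3 − 0.5(136.1) = 104.3
  N₂: 648.3 (inert)
  H₂O: 0 + 1(136.1) = 136.1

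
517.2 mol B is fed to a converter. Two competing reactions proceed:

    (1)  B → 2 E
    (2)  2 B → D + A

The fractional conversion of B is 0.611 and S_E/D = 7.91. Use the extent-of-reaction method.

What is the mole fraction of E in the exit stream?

0.577

Conversion of B: B consumed = 0.611 × 517.2 = 316 mol = 1ξ₁ + 2ξ₂.
Selectivity: 2ξ₁ / (1ξ₂) = 7.91 → ξ₁ = 3.955 ξ₂.
Substitute: (1·3.955 + 2) ξ₂ = 316 → ξ₂ = 53.07 mol, ξ₁ = 209.9 mol.
Outlet amounts (n = n₀ + Σ ν·ξ):
  B: 517.2 − 1(209.9) − 2(53.07) = 201.2
  E: 0 + 2(209.9) = 419.8
  D: 0 + 1(53.07) = 53.07
  A: 0 + 1(53.07) = 53.07
Total out = 727.1 mol; y_E = 419.8 / 727.1 = 0.5773.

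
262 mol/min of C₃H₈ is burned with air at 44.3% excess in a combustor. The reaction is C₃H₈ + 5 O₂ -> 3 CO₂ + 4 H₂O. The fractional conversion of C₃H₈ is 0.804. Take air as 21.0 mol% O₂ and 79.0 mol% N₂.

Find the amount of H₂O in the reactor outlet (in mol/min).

843 mol/min

Stoichiometric O₂ = 5 × 262 = 1310 mol/min; O₂ fed = 1310 × 1.443 = 1890 mol/min.
N₂ fed = 1890 × 79/21 = 7111 mol/min.
Fuel reacted = 0.804 × 262 → ξ = 210.6 mol/min.
Outlet (n = n₀ + ν ξ):
  C₃H₈: 262 − 1(210.6) = 51.35
  O₂: 1890 − 5(210.6) = 837.1
  N₂: 7111 (inert)
  CO₂: 0 + 3(210.6) = 631.9
  H₂O: 0 + 4(210.6) = 842.6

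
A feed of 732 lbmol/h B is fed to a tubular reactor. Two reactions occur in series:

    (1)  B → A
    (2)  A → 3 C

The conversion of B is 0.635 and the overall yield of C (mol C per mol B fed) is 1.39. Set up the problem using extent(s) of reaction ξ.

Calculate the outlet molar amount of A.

Conversion of B: B consumed = 1ξ₁ = 0.635 × 732 → ξ₁ = 464.8 lbmol/h.
Yield of C: 3ξ₂ / 732 = 1.39 → ξ₂ = 339.2 lbmol/h.
Outlet amounts (n = n₀ + Σ ν·ξ):
  B: 732 − 1(464.8) = 267.2
  A: 0 + 1(464.8) − 1(339.2) = 125.7
  C: 0 + 3(339.2) = 1017

126 lbmol/h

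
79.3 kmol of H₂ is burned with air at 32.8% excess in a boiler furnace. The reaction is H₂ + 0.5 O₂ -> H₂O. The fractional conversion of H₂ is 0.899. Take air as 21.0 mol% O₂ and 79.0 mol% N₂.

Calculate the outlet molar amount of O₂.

Stoichiometric O₂ = 0.5 × 79.3 = 39.65 kmol; O₂ fed = 39.65 × 1.328 = 52.66 kmol.
N₂ fed = 52.66 × 79/21 = 198.1 kmol.
Fuel reacted = 0.899 × 79.3 → ξ = 71.29 kmol.
Outlet (n = n₀ + ν ξ):
  H₂: 79.3 − 1(71.29) = 8.009
  O₂: 52.66 − 0.5(71.29) = 17.01
  N₂: 198.1 (inert)
  H₂O: 0 + 1(71.29) = 71.29

17 kmol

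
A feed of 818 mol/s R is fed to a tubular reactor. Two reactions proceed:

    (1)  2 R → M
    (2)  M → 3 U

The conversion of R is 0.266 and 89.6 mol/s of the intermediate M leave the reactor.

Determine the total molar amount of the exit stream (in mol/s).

Conversion of R: R consumed = 2ξ₁ = 0.266 × 818 → ξ₁ = 108.8 mol/s.
M balance: n_M = 0 + 1ξ₁ − 1ξ₂ = 89.6 → ξ₂ = (1·108.8 − 89.6)/1 = 19.19 mol/s.
Outlet amounts (n = n₀ + Σ ν·ξ):
  R: 818 − 2(108.8) = 600.4
  M: 0 + 1(108.8) − 1(19.19) = 89.6
  U: 0 + 3(19.19) = 57.58
Total out = 600.4 + 89.6 + 57.58 = 747.6 mol/s.

748 mol/s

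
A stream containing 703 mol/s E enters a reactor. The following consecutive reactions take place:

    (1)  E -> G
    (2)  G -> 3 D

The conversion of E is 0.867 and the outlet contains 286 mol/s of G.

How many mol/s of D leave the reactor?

971 mol/s

Conversion of E: E consumed = 1ξ₁ = 0.867 × 703 → ξ₁ = 609.5 mol/s.
G balance: n_G = 0 + 1ξ₁ − 1ξ₂ = 286 → ξ₂ = (1·609.5 − 286)/1 = 323.5 mol/s.
Outlet amounts (n = n₀ + Σ ν·ξ):
  E: 703 − 1(609.5) = 93.5
  G: 0 + 1(609.5) − 1(323.5) = 286
  D: 0 + 3(323.5) = 970.5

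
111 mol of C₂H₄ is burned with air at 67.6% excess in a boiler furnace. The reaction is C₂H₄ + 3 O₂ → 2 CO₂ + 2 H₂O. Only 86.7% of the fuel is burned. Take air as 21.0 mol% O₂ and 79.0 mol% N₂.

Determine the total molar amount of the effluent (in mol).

2770 mol

Stoichiometric O₂ = 3 × 111 = 333 mol; O₂ fed = 333 × 1.676 = 558.1 mol.
N₂ fed = 558.1 × 79/21 = 2100 mol.
Fuel reacted = 0.867 × 111 → ξ = 96.24 mol.
Outlet (n = n₀ + ν ξ):
  C₂H₄: 111 − 1(96.24) = 14.76
  O₂: 558.1 − 3(96.24) = 269.4
  N₂: 2100 (inert)
  CO₂: 0 + 2(96.24) = 192.5
  H₂O: 0 + 2(96.24) = 192.5
Total out = 14.76 + 269.4 + 2100 + 192.5 + 192.5 = 2769 mol.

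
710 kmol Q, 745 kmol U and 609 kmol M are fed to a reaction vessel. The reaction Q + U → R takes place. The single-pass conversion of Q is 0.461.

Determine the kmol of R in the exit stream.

327 kmol

Q reacted = 0.461 × 710 = 327.3 kmol; ν_Q = −1, so ξ = 327.3/1 = 327.3 kmol.
Outlet amounts (n = n₀ + ν ξ):
  Q: 710 − 1(327.3) = 382.7
  U: 745 − 1(327.3) = 417.7
  R: 0 + 1(327.3) = 327.3
  M: 609 (inert)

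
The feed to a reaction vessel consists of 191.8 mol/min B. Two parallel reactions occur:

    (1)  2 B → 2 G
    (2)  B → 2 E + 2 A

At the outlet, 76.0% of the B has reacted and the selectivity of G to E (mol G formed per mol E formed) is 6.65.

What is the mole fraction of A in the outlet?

Conversion of B: B consumed = 0.76 × 191.8 = 145.8 mol/min = 2ξ₁ + 1ξ₂.
Selectivity: 2ξ₁ / (2ξ₂) = 6.65 → ξ₁ = 6.65 ξ₂.
Substitute: (2·6.65 + 1) ξ₂ = 145.8 → ξ₂ = 10.19 mol/min, ξ₁ = 67.79 mol/min.
Outlet amounts (n = n₀ + Σ ν·ξ):
  B: 191.8 − 2(67.79) − 1(10.19) = 46.03
  G: 0 + 2(67.79) = 135.6
  E: 0 + 2(10.19) = 20.39
  A: 0 + 2(10.19) = 20.39
Total out = 222.4 mol/min; y_A = 20.39 / 222.4 = 0.09168.

0.0917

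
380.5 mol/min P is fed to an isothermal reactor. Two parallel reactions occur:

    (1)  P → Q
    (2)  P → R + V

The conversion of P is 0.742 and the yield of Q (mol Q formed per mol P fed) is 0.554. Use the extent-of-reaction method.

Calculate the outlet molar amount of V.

Yield of Q: 1ξ₁ / 380.5 = 0.554 → ξ₁ = 210.8 mol/min.
Conversion of P: 1ξ₁ + 1ξ₂ = 0.742 × 380.5 = 282.3 → ξ₂ = 71.53 mol/min.
Outlet amounts (n = n₀ + Σ ν·ξ):
  P: 380.5 − 1(210.8) − 1(71.53) = 98.17
  Q: 0 + 1(210.8) = 210.8
  R: 0 + 1(71.53) = 71.53
  V: 0 + 1(71.53) = 71.53

71.5 mol/min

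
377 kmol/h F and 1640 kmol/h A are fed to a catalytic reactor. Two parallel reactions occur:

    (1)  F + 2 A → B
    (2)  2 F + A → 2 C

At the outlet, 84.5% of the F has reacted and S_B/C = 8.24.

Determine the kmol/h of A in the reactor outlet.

Conversion of F: F consumed = 0.845 × 377 = 318.6 kmol/h = 1ξ₁ + 2ξ₂.
Selectivity: 1ξ₁ / (2ξ₂) = 8.24 → ξ₁ = 16.48 ξ₂.
Substitute: (1·16.48 + 2) ξ₂ = 318.6 → ξ₂ = 17.24 kmol/h, ξ₁ = 284.1 kmol/h.
Outlet amounts (n = n₀ + Σ ν·ξ):
  F: 377 − 1(284.1) − 2(17.24) = 58.44
  A: 1640 − 2(284.1) − 1(17.24) = 1055
  B: 0 + 1(284.1) = 284.1
  C: 0 + 2(17.24) = 34.48

1050 kmol/h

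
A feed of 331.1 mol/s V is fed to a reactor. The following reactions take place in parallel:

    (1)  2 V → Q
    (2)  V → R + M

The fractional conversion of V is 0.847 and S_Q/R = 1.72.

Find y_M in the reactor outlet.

Conversion of V: V consumed = 0.847 × 331.1 = 280.4 mol/s = 2ξ₁ + 1ξ₂.
Selectivity: 1ξ₁ / (1ξ₂) = 1.72 → ξ₁ = 1.72 ξ₂.
Substitute: (2·1.72 + 1) ξ₂ = 280.4 → ξ₂ = 63.16 mol/s, ξ₁ = 108.6 mol/s.
Outlet amounts (n = n₀ + Σ ν·ξ):
  V: 331.1 − 2(108.6) − 1(63.16) = 50.66
  Q: 0 + 1(108.6) = 108.6
  R: 0 + 1(63.16) = 63.16
  M: 0 + 1(63.16) = 63.16
Total out = 285.6 mol/s; y_M = 63.16 / 285.6 = 0.2211.

0.221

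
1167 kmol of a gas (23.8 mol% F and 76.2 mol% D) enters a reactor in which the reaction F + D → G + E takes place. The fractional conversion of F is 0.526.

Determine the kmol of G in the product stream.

146 kmol

F reacted = 0.526 × 277.7 = 146.1 kmol; ν_F = −1, so ξ = 146.1/1 = 146.1 kmol.
Outlet amounts (n = n₀ + ν ξ):
  F: 277.7 − 1(146.1) = 131.7
  D: 889.3 − 1(146.1) = 743.2
  G: 0 + 1(146.1) = 146.1
  E: 0 + 1(146.1) = 146.1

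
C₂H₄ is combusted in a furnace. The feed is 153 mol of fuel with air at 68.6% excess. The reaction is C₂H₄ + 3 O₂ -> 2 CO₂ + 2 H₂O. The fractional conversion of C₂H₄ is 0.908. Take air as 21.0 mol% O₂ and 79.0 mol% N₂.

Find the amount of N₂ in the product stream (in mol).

2910 mol

Stoichiometric O₂ = 3 × 153 = 459 mol; O₂ fed = 459 × 1.686 = 773.9 mol.
N₂ fed = 773.9 × 79/21 = 2911 mol.
Fuel reacted = 0.908 × 153 → ξ = 138.9 mol.
Outlet (n = n₀ + ν ξ):
  C₂H₄: 153 − 1(138.9) = 14.08
  O₂: 773.9 − 3(138.9) = 357.1
  N₂: 2911 (inert)
  CO₂: 0 + 2(138.9) = 277.8
  H₂O: 0 + 2(138.9) = 277.8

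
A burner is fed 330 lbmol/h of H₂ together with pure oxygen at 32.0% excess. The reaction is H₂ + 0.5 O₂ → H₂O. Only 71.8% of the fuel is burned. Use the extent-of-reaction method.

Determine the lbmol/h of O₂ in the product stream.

Stoichiometric O₂ = 0.5 × 330 = 165 lbmol/h; O₂ fed = 165 × 1.320 = 217.8 lbmol/h.
Fuel reacted = 0.718 × 330 → ξ = 236.9 lbmol/h.
Outlet (n = n₀ + ν ξ):
  H₂: 330 − 1(236.9) = 93.06
  O₂: 217.8 − 0.5(236.9) = 99.33
  H₂O: 0 + 1(236.9) = 236.9

99.3 lbmol/h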